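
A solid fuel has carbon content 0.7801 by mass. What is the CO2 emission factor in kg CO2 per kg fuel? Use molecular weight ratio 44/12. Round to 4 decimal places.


EF = C_frac * (M_CO2 / M_C)
EF = 0.7801 * (44/12)
EF = 0.7801 * 3.666667 = 2.8604 kg_CO2/kg_fuel


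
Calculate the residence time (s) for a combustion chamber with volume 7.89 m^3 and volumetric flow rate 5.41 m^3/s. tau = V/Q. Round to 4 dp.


tau = V / Q_flow
tau = 7.89 / 5.41 = 1.4584 s


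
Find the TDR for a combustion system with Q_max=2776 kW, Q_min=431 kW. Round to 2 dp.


TDR = Q_max / Q_min
TDR = 2776 / 431 = 6.44


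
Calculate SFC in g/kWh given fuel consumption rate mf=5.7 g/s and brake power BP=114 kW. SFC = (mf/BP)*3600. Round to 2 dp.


SFC = (mf / BP) * 3600
Rate = 5.7 / 114 = 0.050000 g/(s*kW)
SFC = 0.050000 * 3600 = 180.00 g/kWh


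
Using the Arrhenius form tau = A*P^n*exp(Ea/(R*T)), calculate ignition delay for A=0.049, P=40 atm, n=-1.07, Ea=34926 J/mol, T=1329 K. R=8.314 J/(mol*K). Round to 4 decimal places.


tau = A * P^n * exp(Ea/(R*T))
P^n = 40^(-1.07) = 0.01931060
Ea/(R*T) = 34926/(8.314*1329) = 3.160923
exp(Ea/(R*T)) = 23.592350
tau = 0.049 * 0.01931060 * 23.592350 = 0.0223 ms


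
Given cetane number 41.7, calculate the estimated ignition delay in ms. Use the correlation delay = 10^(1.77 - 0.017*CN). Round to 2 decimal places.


delay = 10^(1.77 - 0.017*CN)
Exponent = 1.77 - 0.017*41.7 = 1.0611
delay = 10^1.0611 = 11.51 ms


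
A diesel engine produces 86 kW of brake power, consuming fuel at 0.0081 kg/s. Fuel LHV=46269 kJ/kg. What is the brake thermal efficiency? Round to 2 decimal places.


eta_BTE = (BP / (mf * LHV)) * 100
Denominator = 0.0081 * 46269 = 374.7789 kW
eta_BTE = (86 / 374.7789) * 100 = 22.95%


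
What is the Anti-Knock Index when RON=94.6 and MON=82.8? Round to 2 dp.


AKI = (RON + MON) / 2
AKI = (94.6 + 82.8) / 2
AKI = 177.4 / 2 = 88.70


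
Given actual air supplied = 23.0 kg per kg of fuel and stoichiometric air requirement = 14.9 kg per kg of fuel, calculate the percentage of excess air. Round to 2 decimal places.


Excess air = actual - stoichiometric = 23.0 - 14.9 = 8.10 kg/kg fuel
Excess air % = (excess / stoich) * 100 = (8.10 / 14.9) * 100 = 54.36%


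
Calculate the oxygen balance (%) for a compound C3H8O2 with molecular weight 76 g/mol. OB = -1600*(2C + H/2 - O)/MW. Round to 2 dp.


OB = -1600 * (2C + H/2 - O) / MW
Inner = 2*3 + 8/2 - 2 = 8.00
OB = -1600 * 8.00 / 76 = -168.42%


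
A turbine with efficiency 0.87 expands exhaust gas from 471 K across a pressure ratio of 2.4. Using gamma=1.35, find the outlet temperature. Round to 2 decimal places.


T_out = T_in * (1 - eta * (1 - PR^(-(gamma-1)/gamma)))
Exponent = -(1.35-1)/1.35 = -0.25925926
PR^exp = 2.4^(-0.25925926) = 0.79694200
Factor = 1 - 0.87*(1 - 0.79694200) = 0.82333954
T_out = 471 * 0.82333954 = 387.79 K


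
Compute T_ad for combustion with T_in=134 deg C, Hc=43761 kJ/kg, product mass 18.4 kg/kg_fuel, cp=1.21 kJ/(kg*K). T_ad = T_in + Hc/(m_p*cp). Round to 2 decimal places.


T_ad = T_in + Hc / (m_p * cp)
Denominator = 18.4 * 1.21 = 22.2640
Temperature rise = 43761 / 22.2640 = 1965.55 K
T_ad = 134 + 1965.55 = 2099.55 deg C


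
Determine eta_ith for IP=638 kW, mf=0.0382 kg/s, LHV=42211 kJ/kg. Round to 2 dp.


eta_ith = (IP / (mf * LHV)) * 100
Denominator = 0.0382 * 42211 = 1612.4602 kW
eta_ith = (638 / 1612.4602) * 100 = 39.57%


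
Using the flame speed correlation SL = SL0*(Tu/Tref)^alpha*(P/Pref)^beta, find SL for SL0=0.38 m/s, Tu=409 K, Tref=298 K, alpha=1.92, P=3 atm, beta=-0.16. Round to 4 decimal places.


SL = SL0 * (Tu/Tref)^alpha * (P/Pref)^beta
T ratio = 409/298 = 1.37248322
(T ratio)^alpha = 1.37248322^1.92 = 1.836596
(P/Pref)^beta = 3^(-0.16) = 0.838804
SL = 0.38 * 1.836596 * 0.838804 = 0.5854 m/s


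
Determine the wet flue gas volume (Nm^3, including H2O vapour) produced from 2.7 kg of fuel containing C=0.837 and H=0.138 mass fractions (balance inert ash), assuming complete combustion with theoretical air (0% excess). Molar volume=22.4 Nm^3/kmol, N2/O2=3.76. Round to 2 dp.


Per kg fuel: CO2 = (C/12 kmol)*22.4 = (0.837/12)*22.4 = 1.56240 Nm^3
Per kg fuel: H2O = (H/2 kmol)*22.4 = (0.138/2)*22.4 = 1.54560 Nm^3
O2 needed per kg fuel = C/12 + H/4 = 0.837/12 + 0.138/4 = 0.10425000 kmol
Per kg fuel: N2 = O2*3.76*22.4 = 0.10425000*3.76*22.4 = 8.78035 Nm^3
Total per kg = 1.56240 + 1.54560 + 8.78035 = 11.88835 Nm^3
Total = 11.88835 * 2.7 = 32.10 Nm^3


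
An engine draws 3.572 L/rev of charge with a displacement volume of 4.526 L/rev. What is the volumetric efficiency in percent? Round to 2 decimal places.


eta_v = (V_actual / V_disp) * 100
Ratio = 3.572 / 4.526 = 0.7892
eta_v = 0.7892 * 100 = 78.92%


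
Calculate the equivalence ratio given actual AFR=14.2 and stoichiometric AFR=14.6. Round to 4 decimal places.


phi = AFR_stoich / AFR_actual
phi = 14.6 / 14.2 = 1.0282


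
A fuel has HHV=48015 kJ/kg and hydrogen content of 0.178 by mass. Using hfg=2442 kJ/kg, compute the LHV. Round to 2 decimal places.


LHV = HHV - hfg * 9 * H
Water correction = 2442 * 9 * 0.178 = 3912.084 kJ/kg
LHV = 48015 - 3912.084 = 44102.92 kJ/kg


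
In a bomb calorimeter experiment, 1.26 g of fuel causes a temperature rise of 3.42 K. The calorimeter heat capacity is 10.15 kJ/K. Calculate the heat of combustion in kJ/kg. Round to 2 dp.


Hc = C_cal * delta_T / m_fuel
Q_released = 10.15 * 3.42 = 34.7130 kJ
m_fuel = 1.26 g = 1.26/1000 kg = 0.001260 kg
Hc = 34.7130 / 0.001260 = 27550.00 kJ/kg


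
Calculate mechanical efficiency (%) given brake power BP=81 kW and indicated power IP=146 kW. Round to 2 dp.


eta_mech = (BP / IP) * 100
Ratio = 81 / 146 = 0.5548
eta_mech = 0.5548 * 100 = 55.48%


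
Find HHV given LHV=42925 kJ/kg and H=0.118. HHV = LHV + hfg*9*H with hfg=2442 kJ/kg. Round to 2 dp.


HHV = LHV + hfg * 9 * H
Water addition = 2442 * 9 * 0.118 = 2593.404 kJ/kg
HHV = 42925 + 2593.404 = 45518.40 kJ/kg


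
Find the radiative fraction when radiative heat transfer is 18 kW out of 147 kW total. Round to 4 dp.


f_rad = Q_rad / Q_total
f_rad = 18 / 147 = 0.1224


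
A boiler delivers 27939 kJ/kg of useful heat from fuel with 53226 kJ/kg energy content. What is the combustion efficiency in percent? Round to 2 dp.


Efficiency = (Q_useful / Q_fuel) * 100
Efficiency = (27939 / 53226) * 100
Efficiency = 0.5249 * 100 = 52.49%


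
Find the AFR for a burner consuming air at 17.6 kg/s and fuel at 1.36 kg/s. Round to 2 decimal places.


AFR = m_air / m_fuel
AFR = 17.6 / 1.36 = 12.94


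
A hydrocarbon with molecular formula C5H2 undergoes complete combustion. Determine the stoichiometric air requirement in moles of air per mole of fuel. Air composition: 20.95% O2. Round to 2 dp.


Balanced combustion: C5H2 + 5.5 O2 -> 5 CO2 + 1 H2O
O2 needed = C + H/4 = 5 + 2/4 = 5.50 moles
Air moles = O2 / 0.2095 = 5.50 / 0.2095 = 26.25 moles air


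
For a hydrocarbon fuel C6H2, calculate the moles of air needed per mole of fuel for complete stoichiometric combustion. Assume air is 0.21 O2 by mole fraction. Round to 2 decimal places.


Balanced combustion: C6H2 + 6.5 O2 -> 6 CO2 + 1 H2O
O2 needed = C + H/4 = 6 + 2/4 = 6.50 moles
Air moles = O2 / 0.21 = 6.50 / 0.21 = 30.95 moles air


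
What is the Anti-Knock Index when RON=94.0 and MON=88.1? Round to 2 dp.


AKI = (RON + MON) / 2
AKI = (94.0 + 88.1) / 2
AKI = 182.1 / 2 = 91.05


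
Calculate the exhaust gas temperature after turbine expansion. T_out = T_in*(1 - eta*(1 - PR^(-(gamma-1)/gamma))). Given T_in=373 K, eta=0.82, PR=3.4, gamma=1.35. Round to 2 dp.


T_out = T_in * (1 - eta * (1 - PR^(-(gamma-1)/gamma)))
Exponent = -(1.35-1)/1.35 = -0.25925926
PR^exp = 3.4^(-0.25925926) = 0.72813041
Factor = 1 - 0.82*(1 - 0.72813041) = 0.77706694
T_out = 373 * 0.77706694 = 289.85 K


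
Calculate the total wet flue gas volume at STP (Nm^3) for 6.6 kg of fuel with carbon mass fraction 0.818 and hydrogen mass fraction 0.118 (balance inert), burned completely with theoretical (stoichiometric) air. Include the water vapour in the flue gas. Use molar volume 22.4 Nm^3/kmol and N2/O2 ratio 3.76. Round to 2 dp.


Per kg fuel: CO2 = (C/12 kmol)*22.4 = (0.818/12)*22.4 = 1.52693 Nm^3
Per kg fuel: H2O = (H/2 kmol)*22.4 = (0.118/2)*22.4 = 1.32160 Nm^3
O2 needed per kg fuel = C/12 + H/4 = 0.818/12 + 0.118/4 = 0.09766667 kmol
Per kg fuel: N2 = O2*3.76*22.4 = 0.09766667*3.76*22.4 = 8.22588 Nm^3
Total per kg = 1.52693 + 1.32160 + 8.22588 = 11.07441 Nm^3
Total = 11.07441 * 6.6 = 73.09 Nm^3


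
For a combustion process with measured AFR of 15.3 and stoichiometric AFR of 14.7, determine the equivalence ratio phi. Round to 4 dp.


phi = AFR_stoich / AFR_actual
phi = 14.7 / 15.3 = 0.9608


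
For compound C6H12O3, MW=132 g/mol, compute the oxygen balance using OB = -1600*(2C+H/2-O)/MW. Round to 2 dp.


OB = -1600 * (2C + H/2 - O) / MW
Inner = 2*6 + 12/2 - 3 = 15.00
OB = -1600 * 15.00 / 132 = -181.82%


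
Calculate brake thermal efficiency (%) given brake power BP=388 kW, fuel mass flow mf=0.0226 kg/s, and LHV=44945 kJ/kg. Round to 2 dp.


eta_BTE = (BP / (mf * LHV)) * 100
Denominator = 0.0226 * 44945 = 1015.7570 kW
eta_BTE = (388 / 1015.7570) * 100 = 38.20%


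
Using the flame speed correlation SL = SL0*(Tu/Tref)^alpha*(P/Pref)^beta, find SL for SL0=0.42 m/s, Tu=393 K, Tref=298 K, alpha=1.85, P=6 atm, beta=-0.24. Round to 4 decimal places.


SL = SL0 * (Tu/Tref)^alpha * (P/Pref)^beta
T ratio = 393/298 = 1.31879195
(T ratio)^alpha = 1.31879195^1.85 = 1.668500
(P/Pref)^beta = 6^(-0.24) = 0.650495
SL = 0.42 * 1.668500 * 0.650495 = 0.4558 m/s


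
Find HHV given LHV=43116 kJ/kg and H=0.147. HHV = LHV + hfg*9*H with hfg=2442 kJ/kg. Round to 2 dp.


HHV = LHV + hfg * 9 * H
Water addition = 2442 * 9 * 0.147 = 3230.766 kJ/kg
HHV = 43116 + 3230.766 = 46346.77 kJ/kg


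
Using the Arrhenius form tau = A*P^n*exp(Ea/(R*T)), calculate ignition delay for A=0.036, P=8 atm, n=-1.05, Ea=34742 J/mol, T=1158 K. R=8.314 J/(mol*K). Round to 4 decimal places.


tau = A * P^n * exp(Ea/(R*T))
P^n = 8^(-1.05) = 0.11265631
Ea/(R*T) = 34742/(8.314*1158) = 3.608579
exp(Ea/(R*T)) = 36.913567
tau = 0.036 * 0.11265631 * 36.913567 = 0.1497 ms


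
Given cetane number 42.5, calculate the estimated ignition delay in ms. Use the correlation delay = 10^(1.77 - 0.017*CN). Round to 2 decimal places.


delay = 10^(1.77 - 0.017*CN)
Exponent = 1.77 - 0.017*42.5 = 1.0475
delay = 10^1.0475 = 11.16 ms


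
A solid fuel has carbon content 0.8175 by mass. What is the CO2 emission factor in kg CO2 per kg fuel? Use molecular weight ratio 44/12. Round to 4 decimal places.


EF = C_frac * (M_CO2 / M_C)
EF = 0.8175 * (44/12)
EF = 0.8175 * 3.666667 = 2.9975 kg_CO2/kg_fuel


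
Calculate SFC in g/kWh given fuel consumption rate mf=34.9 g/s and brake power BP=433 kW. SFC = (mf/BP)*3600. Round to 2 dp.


SFC = (mf / BP) * 3600
Rate = 34.9 / 433 = 0.080600 g/(s*kW)
SFC = 0.080600 * 3600 = 290.16 g/kWh


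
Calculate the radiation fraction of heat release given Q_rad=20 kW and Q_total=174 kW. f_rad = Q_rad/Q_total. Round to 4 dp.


f_rad = Q_rad / Q_total
f_rad = 20 / 174 = 0.1149


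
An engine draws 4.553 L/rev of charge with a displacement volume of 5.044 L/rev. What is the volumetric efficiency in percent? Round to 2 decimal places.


eta_v = (V_actual / V_disp) * 100
Ratio = 4.553 / 5.044 = 0.9027
eta_v = 0.9027 * 100 = 90.27%


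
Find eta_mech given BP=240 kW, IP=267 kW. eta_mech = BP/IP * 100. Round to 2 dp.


eta_mech = (BP / IP) * 100
Ratio = 240 / 267 = 0.8989
eta_mech = 0.8989 * 100 = 89.89%


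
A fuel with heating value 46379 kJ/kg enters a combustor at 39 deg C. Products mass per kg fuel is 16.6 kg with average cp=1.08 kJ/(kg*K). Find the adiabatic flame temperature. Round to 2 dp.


T_ad = T_in + Hc / (m_p * cp)
Denominator = 16.6 * 1.08 = 17.9280
Temperature rise = 46379 / 17.9280 = 2586.96 K
T_ad = 39 + 2586.96 = 2625.96 deg C


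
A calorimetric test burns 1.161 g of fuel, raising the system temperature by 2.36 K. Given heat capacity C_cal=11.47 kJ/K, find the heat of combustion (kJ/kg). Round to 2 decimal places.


Hc = C_cal * delta_T / m_fuel
Q_released = 11.47 * 2.36 = 27.0692 kJ
m_fuel = 1.161 g = 1.161/1000 kg = 0.001161 kg
Hc = 27.0692 / 0.001161 = 23315.42 kJ/kg


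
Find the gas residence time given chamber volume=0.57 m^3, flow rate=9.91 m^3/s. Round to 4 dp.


tau = V / Q_flow
tau = 0.57 / 9.91 = 0.0575 s


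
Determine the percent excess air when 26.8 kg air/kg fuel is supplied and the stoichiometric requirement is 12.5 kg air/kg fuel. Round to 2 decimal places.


Excess air = actual - stoichiometric = 26.8 - 12.5 = 14.30 kg/kg fuel
Excess air % = (excess / stoich) * 100 = (14.30 / 12.5) * 100 = 114.40%


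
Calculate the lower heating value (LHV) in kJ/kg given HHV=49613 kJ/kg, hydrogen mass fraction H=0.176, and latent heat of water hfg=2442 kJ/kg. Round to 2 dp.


LHV = HHV - hfg * 9 * H
Water correction = 2442 * 9 * 0.176 = 3868.128 kJ/kg
LHV = 49613 - 3868.128 = 45744.87 kJ/kg


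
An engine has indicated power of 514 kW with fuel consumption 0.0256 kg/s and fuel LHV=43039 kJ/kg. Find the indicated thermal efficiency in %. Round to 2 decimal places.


eta_ith = (IP / (mf * LHV)) * 100
Denominator = 0.0256 * 43039 = 1101.7984 kW
eta_ith = (514 / 1101.7984) * 100 = 46.65%


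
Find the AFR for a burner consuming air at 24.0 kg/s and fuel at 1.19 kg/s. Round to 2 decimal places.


AFR = m_air / m_fuel
AFR = 24.0 / 1.19 = 20.17


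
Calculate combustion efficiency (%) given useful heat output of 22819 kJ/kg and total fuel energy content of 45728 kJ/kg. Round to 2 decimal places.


Efficiency = (Q_useful / Q_fuel) * 100
Efficiency = (22819 / 45728) * 100
Efficiency = 0.4990 * 100 = 49.90%


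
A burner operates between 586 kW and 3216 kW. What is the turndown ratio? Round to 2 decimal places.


TDR = Q_max / Q_min
TDR = 3216 / 586 = 5.49


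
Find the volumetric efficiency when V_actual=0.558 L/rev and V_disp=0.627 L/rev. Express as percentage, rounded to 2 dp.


eta_v = (V_actual / V_disp) * 100
Ratio = 0.558 / 0.627 = 0.8900
eta_v = 0.8900 * 100 = 89.00%


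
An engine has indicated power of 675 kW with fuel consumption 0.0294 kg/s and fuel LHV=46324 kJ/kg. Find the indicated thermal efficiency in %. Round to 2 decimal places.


eta_ith = (IP / (mf * LHV)) * 100
Denominator = 0.0294 * 46324 = 1361.9256 kW
eta_ith = (675 / 1361.9256) * 100 = 49.56%


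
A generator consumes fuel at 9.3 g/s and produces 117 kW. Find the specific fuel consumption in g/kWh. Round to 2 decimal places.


SFC = (mf / BP) * 3600
Rate = 9.3 / 117 = 0.079487 g/(s*kW)
SFC = 0.079487 * 3600 = 286.15 g/kWh


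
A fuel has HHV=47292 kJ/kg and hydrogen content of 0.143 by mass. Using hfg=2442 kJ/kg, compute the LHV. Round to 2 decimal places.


LHV = HHV - hfg * 9 * H
Water correction = 2442 * 9 * 0.143 = 3142.854 kJ/kg
LHV = 47292 - 3142.854 = 44149.15 kJ/kg


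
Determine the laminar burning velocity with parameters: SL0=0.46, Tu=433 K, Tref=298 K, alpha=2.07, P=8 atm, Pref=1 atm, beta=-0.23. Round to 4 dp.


SL = SL0 * (Tu/Tref)^alpha * (P/Pref)^beta
T ratio = 433/298 = 1.45302013
(T ratio)^alpha = 1.45302013^2.07 = 2.167216
(P/Pref)^beta = 8^(-0.23) = 0.619854
SL = 0.46 * 2.167216 * 0.619854 = 0.6179 m/s


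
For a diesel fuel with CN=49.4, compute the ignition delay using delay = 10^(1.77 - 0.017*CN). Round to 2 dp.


delay = 10^(1.77 - 0.017*CN)
Exponent = 1.77 - 0.017*49.4 = 0.9302
delay = 10^0.9302 = 8.52 ms


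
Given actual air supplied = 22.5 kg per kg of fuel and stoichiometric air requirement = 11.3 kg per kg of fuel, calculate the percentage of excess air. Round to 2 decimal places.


Excess air = actual - stoichiometric = 22.5 - 11.3 = 11.20 kg/kg fuel
Excess air % = (excess / stoich) * 100 = (11.20 / 11.3) * 100 = 99.12%


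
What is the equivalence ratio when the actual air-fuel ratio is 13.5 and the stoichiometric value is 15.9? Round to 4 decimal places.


phi = AFR_stoich / AFR_actual
phi = 15.9 / 13.5 = 1.1778


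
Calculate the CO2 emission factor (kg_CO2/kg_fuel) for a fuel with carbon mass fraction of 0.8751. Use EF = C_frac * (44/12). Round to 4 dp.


EF = C_frac * (M_CO2 / M_C)
EF = 0.8751 * (44/12)
EF = 0.8751 * 3.666667 = 3.2087 kg_CO2/kg_fuel


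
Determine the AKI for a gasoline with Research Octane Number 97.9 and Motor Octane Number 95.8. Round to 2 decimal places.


AKI = (RON + MON) / 2
AKI = (97.9 + 95.8) / 2
AKI = 193.7 / 2 = 96.85


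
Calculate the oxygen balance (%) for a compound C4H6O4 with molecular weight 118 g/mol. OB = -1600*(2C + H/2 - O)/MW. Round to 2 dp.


OB = -1600 * (2C + H/2 - O) / MW
Inner = 2*4 + 6/2 - 4 = 7.00
OB = -1600 * 7.00 / 118 = -94.92%


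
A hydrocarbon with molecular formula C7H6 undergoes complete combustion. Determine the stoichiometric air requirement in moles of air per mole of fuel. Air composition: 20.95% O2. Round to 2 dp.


Balanced combustion: C7H6 + 8.5 O2 -> 7 CO2 + 3 H2O
O2 needed = C + H/4 = 7 + 6/4 = 8.50 moles
Air moles = O2 / 0.2095 = 8.50 / 0.2095 = 40.57 moles air


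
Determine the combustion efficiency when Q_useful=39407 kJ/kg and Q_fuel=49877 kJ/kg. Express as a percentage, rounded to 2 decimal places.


Efficiency = (Q_useful / Q_fuel) * 100
Efficiency = (39407 / 49877) * 100
Efficiency = 0.7901 * 100 = 79.01%


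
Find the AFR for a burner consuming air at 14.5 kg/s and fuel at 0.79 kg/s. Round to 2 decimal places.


AFR = m_air / m_fuel
AFR = 14.5 / 0.79 = 18.35


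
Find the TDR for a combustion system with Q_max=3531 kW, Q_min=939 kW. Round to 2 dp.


TDR = Q_max / Q_min
TDR = 3531 / 939 = 3.76


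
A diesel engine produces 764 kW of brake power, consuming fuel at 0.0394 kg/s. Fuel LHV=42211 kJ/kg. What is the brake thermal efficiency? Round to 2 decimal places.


eta_BTE = (BP / (mf * LHV)) * 100
Denominator = 0.0394 * 42211 = 1663.1134 kW
eta_BTE = (764 / 1663.1134) * 100 = 45.94%


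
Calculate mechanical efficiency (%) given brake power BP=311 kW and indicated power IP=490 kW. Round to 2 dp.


eta_mech = (BP / IP) * 100
Ratio = 311 / 490 = 0.6347
eta_mech = 0.6347 * 100 = 63.47%


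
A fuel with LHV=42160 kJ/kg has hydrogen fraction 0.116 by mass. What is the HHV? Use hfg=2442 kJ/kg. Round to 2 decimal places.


HHV = LHV + hfg * 9 * H
Water addition = 2442 * 9 * 0.116 = 2549.448 kJ/kg
HHV = 42160 + 2549.448 = 44709.45 kJ/kg


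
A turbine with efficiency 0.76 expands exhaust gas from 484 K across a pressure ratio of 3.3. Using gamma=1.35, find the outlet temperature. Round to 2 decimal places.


T_out = T_in * (1 - eta * (1 - PR^(-(gamma-1)/gamma)))
Exponent = -(1.35-1)/1.35 = -0.25925926
PR^exp = 3.3^(-0.25925926) = 0.73378775
Factor = 1 - 0.76*(1 - 0.73378775) = 0.79767869
T_out = 484 * 0.79767869 = 386.08 K


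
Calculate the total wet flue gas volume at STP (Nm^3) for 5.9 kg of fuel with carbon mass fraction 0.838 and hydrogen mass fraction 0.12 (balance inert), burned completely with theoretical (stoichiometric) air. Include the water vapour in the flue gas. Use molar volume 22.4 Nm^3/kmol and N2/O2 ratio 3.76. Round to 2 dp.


Per kg fuel: CO2 = (C/12 kmol)*22.4 = (0.838/12)*22.4 = 1.56427 Nm^3
Per kg fuel: H2O = (H/2 kmol)*22.4 = (0.12/2)*22.4 = 1.34400 Nm^3
O2 needed per kg fuel = C/12 + H/4 = 0.838/12 + 0.12/4 = 0.09983333 kmol
Per kg fuel: N2 = O2*3.76*22.4 = 0.09983333*3.76*22.4 = 8.40836 Nm^3
Total per kg = 1.56427 + 1.34400 + 8.40836 = 11.31663 Nm^3
Total = 11.31663 * 5.9 = 66.77 Nm^3


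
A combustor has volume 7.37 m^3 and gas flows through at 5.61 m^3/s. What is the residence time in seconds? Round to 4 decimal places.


tau = V / Q_flow
tau = 7.37 / 5.61 = 1.3137 s


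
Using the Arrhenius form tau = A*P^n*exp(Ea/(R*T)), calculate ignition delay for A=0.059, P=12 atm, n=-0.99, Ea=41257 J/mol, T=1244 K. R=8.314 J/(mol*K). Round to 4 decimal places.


tau = A * P^n * exp(Ea/(R*T))
P^n = 12^(-0.99) = 0.08543003
Ea/(R*T) = 41257/(8.314*1244) = 3.989029
exp(Ea/(R*T)) = 54.002453
tau = 0.059 * 0.08543003 * 54.002453 = 0.2722 ms


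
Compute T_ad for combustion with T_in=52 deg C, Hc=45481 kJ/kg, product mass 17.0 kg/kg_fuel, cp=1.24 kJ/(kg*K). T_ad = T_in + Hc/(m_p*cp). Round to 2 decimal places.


T_ad = T_in + Hc / (m_p * cp)
Denominator = 17.0 * 1.24 = 21.0800
Temperature rise = 45481 / 21.0800 = 2157.54 K
T_ad = 52 + 2157.54 = 2209.54 deg C


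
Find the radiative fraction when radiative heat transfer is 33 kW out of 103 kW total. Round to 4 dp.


f_rad = Q_rad / Q_total
f_rad = 33 / 103 = 0.3204


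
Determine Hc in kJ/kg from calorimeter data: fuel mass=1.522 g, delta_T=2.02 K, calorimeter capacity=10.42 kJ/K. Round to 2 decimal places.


Hc = C_cal * delta_T / m_fuel
Q_released = 10.42 * 2.02 = 21.0484 kJ
m_fuel = 1.522 g = 1.522/1000 kg = 0.001522 kg
Hc = 21.0484 / 0.001522 = 13829.43 kJ/kg


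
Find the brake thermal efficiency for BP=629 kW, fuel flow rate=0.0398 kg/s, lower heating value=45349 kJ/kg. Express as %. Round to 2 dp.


eta_BTE = (BP / (mf * LHV)) * 100
Denominator = 0.0398 * 45349 = 1804.8902 kW
eta_BTE = (629 / 1804.8902) * 100 = 34.85%


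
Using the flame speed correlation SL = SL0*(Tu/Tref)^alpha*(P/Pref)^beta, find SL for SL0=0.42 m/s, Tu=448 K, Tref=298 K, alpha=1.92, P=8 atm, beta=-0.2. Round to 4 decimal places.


SL = SL0 * (Tu/Tref)^alpha * (P/Pref)^beta
T ratio = 448/298 = 1.50335570
(T ratio)^alpha = 1.50335570^1.92 = 2.187553
(P/Pref)^beta = 8^(-0.2) = 0.659754
SL = 0.42 * 2.187553 * 0.659754 = 0.6062 m/s


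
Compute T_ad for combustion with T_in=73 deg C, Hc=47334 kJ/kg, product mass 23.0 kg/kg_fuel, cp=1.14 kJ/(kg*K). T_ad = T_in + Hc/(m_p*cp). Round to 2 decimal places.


T_ad = T_in + Hc / (m_p * cp)
Denominator = 23.0 * 1.14 = 26.2200
Temperature rise = 47334 / 26.2200 = 1805.26 K
T_ad = 73 + 1805.26 = 1878.26 deg C


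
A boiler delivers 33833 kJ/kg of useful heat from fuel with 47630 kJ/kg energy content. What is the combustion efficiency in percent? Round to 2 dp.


Efficiency = (Q_useful / Q_fuel) * 100
Efficiency = (33833 / 47630) * 100
Efficiency = 0.7103 * 100 = 71.03%


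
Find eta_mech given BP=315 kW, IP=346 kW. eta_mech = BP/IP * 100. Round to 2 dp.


eta_mech = (BP / IP) * 100
Ratio = 315 / 346 = 0.9104
eta_mech = 0.9104 * 100 = 91.04%


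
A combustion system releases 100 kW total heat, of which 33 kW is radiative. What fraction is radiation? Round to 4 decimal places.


f_rad = Q_rad / Q_total
f_rad = 33 / 100 = 0.3300


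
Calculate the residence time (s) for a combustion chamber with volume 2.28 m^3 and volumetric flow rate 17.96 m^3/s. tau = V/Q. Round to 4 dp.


tau = V / Q_flow
tau = 2.28 / 17.96 = 0.1269 s


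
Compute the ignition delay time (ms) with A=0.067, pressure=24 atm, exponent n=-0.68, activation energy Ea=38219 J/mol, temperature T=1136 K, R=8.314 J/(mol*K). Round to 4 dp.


tau = A * P^n * exp(Ea/(R*T))
P^n = 24^(-0.68) = 0.11520103
Ea/(R*T) = 38219/(8.314*1136) = 4.046606
exp(Ea/(R*T)) = 57.203005
tau = 0.067 * 0.11520103 * 57.203005 = 0.4415 ms


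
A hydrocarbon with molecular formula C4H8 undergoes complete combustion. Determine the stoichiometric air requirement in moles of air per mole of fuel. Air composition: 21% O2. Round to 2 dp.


Balanced combustion: C4H8 + 6 O2 -> 4 CO2 + 4 H2O
O2 needed = C + H/4 = 4 + 8/4 = 6.00 moles
Air moles = O2 / 0.21 = 6.00 / 0.21 = 28.57 moles air


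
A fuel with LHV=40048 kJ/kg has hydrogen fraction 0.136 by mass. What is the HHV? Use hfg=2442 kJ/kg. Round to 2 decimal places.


HHV = LHV + hfg * 9 * H
Water addition = 2442 * 9 * 0.136 = 2989.008 kJ/kg
HHV = 40048 + 2989.008 = 43037.01 kJ/kg


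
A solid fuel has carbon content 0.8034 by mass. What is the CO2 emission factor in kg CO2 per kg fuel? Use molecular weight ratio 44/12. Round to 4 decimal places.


EF = C_frac * (M_CO2 / M_C)
EF = 0.8034 * (44/12)
EF = 0.8034 * 3.666667 = 2.9458 kg_CO2/kg_fuel


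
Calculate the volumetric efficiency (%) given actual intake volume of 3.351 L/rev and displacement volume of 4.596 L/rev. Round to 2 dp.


eta_v = (V_actual / V_disp) * 100
Ratio = 3.351 / 4.596 = 0.7291
eta_v = 0.7291 * 100 = 72.91%


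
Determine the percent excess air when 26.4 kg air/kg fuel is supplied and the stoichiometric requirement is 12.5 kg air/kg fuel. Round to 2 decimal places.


Excess air = actual - stoichiometric = 26.4 - 12.5 = 13.90 kg/kg fuel
Excess air % = (excess / stoich) * 100 = (13.90 / 12.5) * 100 = 111.20%


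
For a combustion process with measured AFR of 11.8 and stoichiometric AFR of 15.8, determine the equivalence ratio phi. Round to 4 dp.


phi = AFR_stoich / AFR_actual
phi = 15.8 / 11.8 = 1.3390


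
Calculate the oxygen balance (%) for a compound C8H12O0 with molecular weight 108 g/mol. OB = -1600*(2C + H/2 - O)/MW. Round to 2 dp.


OB = -1600 * (2C + H/2 - O) / MW
Inner = 2*8 + 12/2 - 0 = 22.00
OB = -1600 * 22.00 / 108 = -325.93%


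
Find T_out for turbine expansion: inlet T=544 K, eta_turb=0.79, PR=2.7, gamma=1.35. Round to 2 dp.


T_out = T_in * (1 - eta * (1 - PR^(-(gamma-1)/gamma)))
Exponent = -(1.35-1)/1.35 = -0.25925926
PR^exp = 2.7^(-0.25925926) = 0.77297411
Factor = 1 - 0.79*(1 - 0.77297411) = 0.82064955
T_out = 544 * 0.82064955 = 446.43 K


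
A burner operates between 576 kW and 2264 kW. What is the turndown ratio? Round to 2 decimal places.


TDR = Q_max / Q_min
TDR = 2264 / 576 = 3.93


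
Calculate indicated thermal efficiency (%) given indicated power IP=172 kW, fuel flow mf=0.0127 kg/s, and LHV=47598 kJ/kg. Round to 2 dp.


eta_ith = (IP / (mf * LHV)) * 100
Denominator = 0.0127 * 47598 = 604.4946 kW
eta_ith = (172 / 604.4946) * 100 = 28.45%


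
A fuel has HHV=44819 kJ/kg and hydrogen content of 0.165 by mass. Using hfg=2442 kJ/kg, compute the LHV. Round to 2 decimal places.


LHV = HHV - hfg * 9 * H
Water correction = 2442 * 9 * 0.165 = 3626.370 kJ/kg
LHV = 44819 - 3626.370 = 41192.63 kJ/kg


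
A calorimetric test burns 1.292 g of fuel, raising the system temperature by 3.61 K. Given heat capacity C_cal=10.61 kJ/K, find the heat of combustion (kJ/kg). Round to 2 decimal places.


Hc = C_cal * delta_T / m_fuel
Q_released = 10.61 * 3.61 = 38.3021 kJ
m_fuel = 1.292 g = 1.292/1000 kg = 0.001292 kg
Hc = 38.3021 / 0.001292 = 29645.59 kJ/kg


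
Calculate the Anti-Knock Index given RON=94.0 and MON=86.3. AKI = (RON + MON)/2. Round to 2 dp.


AKI = (RON + MON) / 2
AKI = (94.0 + 86.3) / 2
AKI = 180.3 / 2 = 90.15


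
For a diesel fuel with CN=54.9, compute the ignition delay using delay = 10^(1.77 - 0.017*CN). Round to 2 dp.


delay = 10^(1.77 - 0.017*CN)
Exponent = 1.77 - 0.017*54.9 = 0.8367
delay = 10^0.8367 = 6.87 ms


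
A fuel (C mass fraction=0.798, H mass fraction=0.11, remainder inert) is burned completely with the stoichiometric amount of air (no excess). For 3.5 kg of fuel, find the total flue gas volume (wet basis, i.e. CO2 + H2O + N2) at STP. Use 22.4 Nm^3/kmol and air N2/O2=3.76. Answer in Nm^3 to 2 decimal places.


Per kg fuel: CO2 = (C/12 kmol)*22.4 = (0.798/12)*22.4 = 1.48960 Nm^3
Per kg fuel: H2O = (H/2 kmol)*22.4 = (0.11/2)*22.4 = 1.23200 Nm^3
O2 needed per kg fuel = C/12 + H/4 = 0.798/12 + 0.11/4 = 0.09400000 kmol
Per kg fuel: N2 = O2*3.76*22.4 = 0.09400000*3.76*22.4 = 7.91706 Nm^3
Total per kg = 1.48960 + 1.23200 + 7.91706 = 10.63866 Nm^3
Total = 10.63866 * 3.5 = 37.24 Nm^3


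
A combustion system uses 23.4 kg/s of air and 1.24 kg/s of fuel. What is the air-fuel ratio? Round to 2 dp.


AFR = m_air / m_fuel
AFR = 23.4 / 1.24 = 18.87


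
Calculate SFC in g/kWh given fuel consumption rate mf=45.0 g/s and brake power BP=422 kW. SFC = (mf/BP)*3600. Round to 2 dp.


SFC = (mf / BP) * 3600
Rate = 45.0 / 422 = 0.106635 g/(s*kW)
SFC = 0.106635 * 3600 = 383.89 g/kWh


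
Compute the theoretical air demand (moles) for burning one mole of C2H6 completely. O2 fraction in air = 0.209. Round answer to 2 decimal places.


Balanced combustion: C2H6 + 3.5 O2 -> 2 CO2 + 3 H2O
O2 needed = C + H/4 = 2 + 6/4 = 3.50 moles
Air moles = O2 / 0.209 = 3.50 / 0.209 = 16.75 moles air


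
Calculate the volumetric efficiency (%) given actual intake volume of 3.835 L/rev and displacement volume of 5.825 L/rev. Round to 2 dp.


eta_v = (V_actual / V_disp) * 100
Ratio = 3.835 / 5.825 = 0.6584
eta_v = 0.6584 * 100 = 65.84%


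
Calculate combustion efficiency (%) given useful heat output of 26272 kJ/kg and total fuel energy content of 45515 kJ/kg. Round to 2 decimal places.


Efficiency = (Q_useful / Q_fuel) * 100
Efficiency = (26272 / 45515) * 100
Efficiency = 0.5772 * 100 = 57.72%


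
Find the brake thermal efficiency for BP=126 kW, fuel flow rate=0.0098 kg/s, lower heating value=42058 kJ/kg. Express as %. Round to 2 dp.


eta_BTE = (BP / (mf * LHV)) * 100
Denominator = 0.0098 * 42058 = 412.1684 kW
eta_BTE = (126 / 412.1684) * 100 = 30.57%


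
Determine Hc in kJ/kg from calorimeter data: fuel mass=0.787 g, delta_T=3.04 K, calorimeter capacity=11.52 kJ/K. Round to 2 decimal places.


Hc = C_cal * delta_T / m_fuel
Q_released = 11.52 * 3.04 = 35.0208 kJ
m_fuel = 0.787 g = 0.787/1000 kg = 0.000787 kg
Hc = 35.0208 / 0.000787 = 44499.11 kJ/kg


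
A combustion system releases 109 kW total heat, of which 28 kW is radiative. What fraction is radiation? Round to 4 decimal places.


f_rad = Q_rad / Q_total
f_rad = 28 / 109 = 0.2569


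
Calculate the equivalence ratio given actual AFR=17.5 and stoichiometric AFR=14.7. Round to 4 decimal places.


phi = AFR_stoich / AFR_actual
phi = 14.7 / 17.5 = 0.8400


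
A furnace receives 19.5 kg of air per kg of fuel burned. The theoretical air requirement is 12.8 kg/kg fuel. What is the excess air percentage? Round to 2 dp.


Excess air = actual - stoichiometric = 19.5 - 12.8 = 6.70 kg/kg fuel
Excess air % = (excess / stoich) * 100 = (6.70 / 12.8) * 100 = 52.34%


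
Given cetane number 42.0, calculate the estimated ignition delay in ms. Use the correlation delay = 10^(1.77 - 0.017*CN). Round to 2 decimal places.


delay = 10^(1.77 - 0.017*CN)
Exponent = 1.77 - 0.017*42.0 = 1.0560
delay = 10^1.0560 = 11.38 ms


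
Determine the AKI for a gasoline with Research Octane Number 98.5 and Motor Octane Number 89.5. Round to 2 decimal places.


AKI = (RON + MON) / 2
AKI = (98.5 + 89.5) / 2
AKI = 188.0 / 2 = 94.00


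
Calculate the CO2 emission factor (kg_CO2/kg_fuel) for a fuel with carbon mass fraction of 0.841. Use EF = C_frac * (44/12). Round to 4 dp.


EF = C_frac * (M_CO2 / M_C)
EF = 0.841 * (44/12)
EF = 0.841 * 3.666667 = 3.0837 kg_CO2/kg_fuel


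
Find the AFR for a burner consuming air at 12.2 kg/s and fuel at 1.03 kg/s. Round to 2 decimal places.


AFR = m_air / m_fuel
AFR = 12.2 / 1.03 = 11.84


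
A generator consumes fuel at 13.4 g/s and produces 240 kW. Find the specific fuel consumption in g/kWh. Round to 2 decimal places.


SFC = (mf / BP) * 3600
Rate = 13.4 / 240 = 0.055833 g/(s*kW)
SFC = 0.055833 * 3600 = 201.00 g/kWh


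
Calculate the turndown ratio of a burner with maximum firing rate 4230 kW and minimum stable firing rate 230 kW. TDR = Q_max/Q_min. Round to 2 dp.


TDR = Q_max / Q_min
TDR = 4230 / 230 = 18.39


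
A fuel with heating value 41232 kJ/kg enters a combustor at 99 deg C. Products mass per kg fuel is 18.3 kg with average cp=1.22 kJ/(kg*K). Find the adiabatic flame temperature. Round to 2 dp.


T_ad = T_in + Hc / (m_p * cp)
Denominator = 18.3 * 1.22 = 22.3260
Temperature rise = 41232 / 22.3260 = 1846.82 K
T_ad = 99 + 1846.82 = 1945.82 deg C


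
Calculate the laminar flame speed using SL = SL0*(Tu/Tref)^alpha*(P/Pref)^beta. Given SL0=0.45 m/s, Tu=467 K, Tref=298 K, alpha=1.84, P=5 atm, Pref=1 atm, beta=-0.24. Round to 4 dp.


SL = SL0 * (Tu/Tref)^alpha * (P/Pref)^beta
T ratio = 467/298 = 1.56711409
(T ratio)^alpha = 1.56711409^1.84 = 2.285521
(P/Pref)^beta = 5^(-0.24) = 0.679590
SL = 0.45 * 2.285521 * 0.679590 = 0.6989 m/s


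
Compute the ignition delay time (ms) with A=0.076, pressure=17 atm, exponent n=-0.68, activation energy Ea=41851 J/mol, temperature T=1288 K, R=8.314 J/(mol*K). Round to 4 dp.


tau = A * P^n * exp(Ea/(R*T))
P^n = 17^(-0.68) = 0.14564472
Ea/(R*T) = 41851/(8.314*1288) = 3.908229
exp(Ea/(R*T)) = 49.810638
tau = 0.076 * 0.14564472 * 49.810638 = 0.5514 ms


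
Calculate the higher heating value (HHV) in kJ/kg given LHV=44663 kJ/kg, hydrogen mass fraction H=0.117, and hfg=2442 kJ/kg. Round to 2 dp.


HHV = LHV + hfg * 9 * H
Water addition = 2442 * 9 * 0.117 = 2571.426 kJ/kg
HHV = 44663 + 2571.426 = 47234.43 kJ/kg


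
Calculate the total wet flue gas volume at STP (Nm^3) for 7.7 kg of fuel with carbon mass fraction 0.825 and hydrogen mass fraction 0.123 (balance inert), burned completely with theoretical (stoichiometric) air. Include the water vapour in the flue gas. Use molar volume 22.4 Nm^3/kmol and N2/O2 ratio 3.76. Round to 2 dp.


Per kg fuel: CO2 = (C/12 kmol)*22.4 = (0.825/12)*22.4 = 1.54000 Nm^3
Per kg fuel: H2O = (H/2 kmol)*22.4 = (0.123/2)*22.4 = 1.37760 Nm^3
O2 needed per kg fuel = C/12 + H/4 = 0.825/12 + 0.123/4 = 0.09950000 kmol
Per kg fuel: N2 = O2*3.76*22.4 = 0.09950000*3.76*22.4 = 8.38029 Nm^3
Total per kg = 1.54000 + 1.37760 + 8.38029 = 11.29789 Nm^3
Total = 11.29789 * 7.7 = 86.99 Nm^3


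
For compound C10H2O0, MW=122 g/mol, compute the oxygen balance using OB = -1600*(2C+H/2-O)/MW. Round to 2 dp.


OB = -1600 * (2C + H/2 - O) / MW
Inner = 2*10 + 2/2 - 0 = 21.00
OB = -1600 * 21.00 / 122 = -275.41%


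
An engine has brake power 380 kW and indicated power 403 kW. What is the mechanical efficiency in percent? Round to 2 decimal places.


eta_mech = (BP / IP) * 100
Ratio = 380 / 403 = 0.9429
eta_mech = 0.9429 * 100 = 94.29%


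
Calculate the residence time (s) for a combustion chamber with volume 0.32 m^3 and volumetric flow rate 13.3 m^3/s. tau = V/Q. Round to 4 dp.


tau = V / Q_flow
tau = 0.32 / 13.3 = 0.0241 s


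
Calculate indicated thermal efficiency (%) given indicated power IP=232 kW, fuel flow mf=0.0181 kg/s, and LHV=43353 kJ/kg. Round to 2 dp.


eta_ith = (IP / (mf * LHV)) * 100
Denominator = 0.0181 * 43353 = 784.6893 kW
eta_ith = (232 / 784.6893) * 100 = 29.57%


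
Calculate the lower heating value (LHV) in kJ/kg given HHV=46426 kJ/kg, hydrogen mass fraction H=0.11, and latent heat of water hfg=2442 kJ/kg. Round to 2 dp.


LHV = HHV - hfg * 9 * H
Water correction = 2442 * 9 * 0.11 = 2417.580 kJ/kg
LHV = 46426 - 2417.580 = 44008.42 kJ/kg


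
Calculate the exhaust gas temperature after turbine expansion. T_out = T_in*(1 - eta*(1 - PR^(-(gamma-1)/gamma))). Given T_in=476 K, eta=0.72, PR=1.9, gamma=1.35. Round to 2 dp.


T_out = T_in * (1 - eta * (1 - PR^(-(gamma-1)/gamma)))
Exponent = -(1.35-1)/1.35 = -0.25925926
PR^exp = 1.9^(-0.25925926) = 0.84670193
Factor = 1 - 0.72*(1 - 0.84670193) = 0.88962539
T_out = 476 * 0.88962539 = 423.46 K


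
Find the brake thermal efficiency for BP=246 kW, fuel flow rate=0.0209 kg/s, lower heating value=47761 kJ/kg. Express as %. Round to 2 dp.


eta_BTE = (BP / (mf * LHV)) * 100
Denominator = 0.0209 * 47761 = 998.2049 kW
eta_BTE = (246 / 998.2049) * 100 = 24.64%


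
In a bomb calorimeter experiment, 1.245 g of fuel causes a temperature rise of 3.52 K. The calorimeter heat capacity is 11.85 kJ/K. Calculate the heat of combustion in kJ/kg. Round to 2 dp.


Hc = C_cal * delta_T / m_fuel
Q_released = 11.85 * 3.52 = 41.7120 kJ
m_fuel = 1.245 g = 1.245/1000 kg = 0.001245 kg
Hc = 41.7120 / 0.001245 = 33503.61 kJ/kg


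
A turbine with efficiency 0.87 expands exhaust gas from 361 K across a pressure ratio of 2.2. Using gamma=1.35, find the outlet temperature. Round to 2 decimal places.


T_out = T_in * (1 - eta * (1 - PR^(-(gamma-1)/gamma)))
Exponent = -(1.35-1)/1.35 = -0.25925926
PR^exp = 2.2^(-0.25925926) = 0.81512413
Factor = 1 - 0.87*(1 - 0.81512413) = 0.83915799
T_out = 361 * 0.83915799 = 302.94 K


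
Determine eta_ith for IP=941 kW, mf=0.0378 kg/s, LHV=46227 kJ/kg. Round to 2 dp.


eta_ith = (IP / (mf * LHV)) * 100
Denominator = 0.0378 * 46227 = 1747.3806 kW
eta_ith = (941 / 1747.3806) * 100 = 53.85%


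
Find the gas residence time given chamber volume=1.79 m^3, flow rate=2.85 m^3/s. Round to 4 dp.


tau = V / Q_flow
tau = 1.79 / 2.85 = 0.6281 s


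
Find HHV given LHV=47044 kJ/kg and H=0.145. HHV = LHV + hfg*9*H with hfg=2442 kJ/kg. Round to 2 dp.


HHV = LHV + hfg * 9 * H
Water addition = 2442 * 9 * 0.145 = 3186.810 kJ/kg
HHV = 47044 + 3186.810 = 50230.81 kJ/kg


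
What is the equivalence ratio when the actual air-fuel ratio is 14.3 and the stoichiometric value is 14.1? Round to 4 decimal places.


phi = AFR_stoich / AFR_actual
phi = 14.1 / 14.3 = 0.9860


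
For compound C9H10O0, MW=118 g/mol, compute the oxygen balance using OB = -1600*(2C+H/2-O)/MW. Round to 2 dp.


OB = -1600 * (2C + H/2 - O) / MW
Inner = 2*9 + 10/2 - 0 = 23.00
OB = -1600 * 23.00 / 118 = -311.86%


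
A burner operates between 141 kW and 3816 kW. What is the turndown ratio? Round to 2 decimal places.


TDR = Q_max / Q_min
TDR = 3816 / 141 = 27.06


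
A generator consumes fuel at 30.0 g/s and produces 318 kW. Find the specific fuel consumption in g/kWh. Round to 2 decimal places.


SFC = (mf / BP) * 3600
Rate = 30.0 / 318 = 0.094340 g/(s*kW)
SFC = 0.094340 * 3600 = 339.62 g/kWh


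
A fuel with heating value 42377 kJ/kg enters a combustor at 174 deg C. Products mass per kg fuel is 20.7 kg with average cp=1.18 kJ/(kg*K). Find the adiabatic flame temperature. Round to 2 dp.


T_ad = T_in + Hc / (m_p * cp)
Denominator = 20.7 * 1.18 = 24.4260
Temperature rise = 42377 / 24.4260 = 1734.91 K
T_ad = 174 + 1734.91 = 1908.91 deg C


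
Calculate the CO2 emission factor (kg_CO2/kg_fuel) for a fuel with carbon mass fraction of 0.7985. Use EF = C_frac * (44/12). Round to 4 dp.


EF = C_frac * (M_CO2 / M_C)
EF = 0.7985 * (44/12)
EF = 0.7985 * 3.666667 = 2.9278 kg_CO2/kg_fuel


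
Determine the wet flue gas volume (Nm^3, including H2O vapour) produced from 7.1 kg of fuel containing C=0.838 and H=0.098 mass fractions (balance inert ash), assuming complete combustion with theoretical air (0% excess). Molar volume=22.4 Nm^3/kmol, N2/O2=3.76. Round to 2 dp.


Per kg fuel: CO2 = (C/12 kmol)*22.4 = (0.838/12)*22.4 = 1.56427 Nm^3
Per kg fuel: H2O = (H/2 kmol)*22.4 = (0.098/2)*22.4 = 1.09760 Nm^3
O2 needed per kg fuel = C/12 + H/4 = 0.838/12 + 0.098/4 = 0.09433333 kmol
Per kg fuel: N2 = O2*3.76*22.4 = 0.09433333*3.76*22.4 = 7.94513 Nm^3
Total per kg = 1.56427 + 1.09760 + 7.94513 = 10.60700 Nm^3
Total = 10.60700 * 7.1 = 75.31 Nm^3


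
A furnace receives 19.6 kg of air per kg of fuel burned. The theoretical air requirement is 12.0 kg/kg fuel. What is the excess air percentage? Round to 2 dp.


Excess air = actual - stoichiometric = 19.6 - 12.0 = 7.60 kg/kg fuel
Excess air % = (excess / stoich) * 100 = (7.60 / 12.0) * 100 = 63.33%


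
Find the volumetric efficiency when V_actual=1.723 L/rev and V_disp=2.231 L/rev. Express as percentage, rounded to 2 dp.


eta_v = (V_actual / V_disp) * 100
Ratio = 1.723 / 2.231 = 0.7723
eta_v = 0.7723 * 100 = 77.23%


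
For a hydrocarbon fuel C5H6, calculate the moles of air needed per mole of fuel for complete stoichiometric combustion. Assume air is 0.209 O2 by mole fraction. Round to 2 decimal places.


Balanced combustion: C5H6 + 6.5 O2 -> 5 CO2 + 3 H2O
O2 needed = C + H/4 = 5 + 6/4 = 6.50 moles
Air moles = O2 / 0.209 = 6.50 / 0.209 = 31.10 moles air


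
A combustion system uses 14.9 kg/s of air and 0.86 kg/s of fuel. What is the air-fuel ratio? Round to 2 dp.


AFR = m_air / m_fuel
AFR = 14.9 / 0.86 = 17.33


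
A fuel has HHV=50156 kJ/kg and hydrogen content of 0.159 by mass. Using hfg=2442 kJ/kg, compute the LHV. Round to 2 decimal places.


LHV = HHV - hfg * 9 * H
Water correction = 2442 * 9 * 0.159 = 3494.502 kJ/kg
LHV = 50156 - 3494.502 = 46661.50 kJ/kg
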